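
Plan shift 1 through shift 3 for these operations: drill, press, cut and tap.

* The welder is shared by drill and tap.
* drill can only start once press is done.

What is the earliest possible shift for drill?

shift 2

Precedence pushes drill to at least shift 2.
drill at shift 2 is achievable: tap in shift 1, press in shift 1, drill in shift 2, cut in shift 1.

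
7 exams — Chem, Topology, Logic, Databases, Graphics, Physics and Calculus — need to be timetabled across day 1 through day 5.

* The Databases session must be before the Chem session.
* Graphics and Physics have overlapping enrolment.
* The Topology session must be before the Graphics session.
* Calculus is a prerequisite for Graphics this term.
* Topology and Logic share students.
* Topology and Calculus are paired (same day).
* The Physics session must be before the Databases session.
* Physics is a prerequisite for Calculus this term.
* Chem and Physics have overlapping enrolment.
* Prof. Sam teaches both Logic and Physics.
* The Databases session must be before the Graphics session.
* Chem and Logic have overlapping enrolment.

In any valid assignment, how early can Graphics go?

Precedence pushes Graphics to at least day 3.
Graphics at day 3 is achievable: Topology=day 2; Physics=day 1; Logic=day 4; Calculus=day 2; Graphics=day 3; Chem=day 3; Databases=day 2.

day 3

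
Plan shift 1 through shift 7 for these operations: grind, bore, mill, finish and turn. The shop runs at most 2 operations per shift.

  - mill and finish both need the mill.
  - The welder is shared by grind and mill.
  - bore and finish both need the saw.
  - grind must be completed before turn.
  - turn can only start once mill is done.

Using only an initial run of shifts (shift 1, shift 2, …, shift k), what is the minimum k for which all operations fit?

The precedence chain requires at least 2 distinct shifts.
With at most 2 per shift and 5 operations, at least 3 shifts are needed.
3 works (last occupied shift: shift 3): for example grind -> shift 1; turn -> shift 3; bore -> shift 1; finish -> shift 3; mill -> shift 2.

3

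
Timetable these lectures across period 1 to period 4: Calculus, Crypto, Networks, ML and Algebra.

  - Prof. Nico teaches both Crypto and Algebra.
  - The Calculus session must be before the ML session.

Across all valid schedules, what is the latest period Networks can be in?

Networks at period 4 is achievable: Crypto -> period 1; Networks -> period 4; Calculus -> period 1; ML -> period 2; Algebra -> period 2.

period 4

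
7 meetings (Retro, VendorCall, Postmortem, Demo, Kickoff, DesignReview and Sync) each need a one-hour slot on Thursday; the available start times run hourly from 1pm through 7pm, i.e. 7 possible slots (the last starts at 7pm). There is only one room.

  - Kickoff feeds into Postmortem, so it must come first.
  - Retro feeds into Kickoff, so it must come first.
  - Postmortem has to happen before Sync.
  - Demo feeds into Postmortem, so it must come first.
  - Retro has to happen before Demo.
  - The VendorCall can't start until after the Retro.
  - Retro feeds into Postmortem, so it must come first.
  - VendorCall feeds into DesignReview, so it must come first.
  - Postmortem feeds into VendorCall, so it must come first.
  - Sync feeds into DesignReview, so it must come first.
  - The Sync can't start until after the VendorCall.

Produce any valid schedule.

VendorCall=5pm, Kickoff=3pm, DesignReview=7pm, Postmortem=4pm, Retro=1pm, Demo=2pm, Sync=6pm

Checking: Demo(2pm) before Postmortem(4pm); Retro(1pm) before Demo(2pm); Sync(6pm) before DesignReview(7pm); Retro(1pm) before VendorCall(5pm); VendorCall(5pm) before Sync(6pm); Retro(1pm) before Kickoff(3pm); VendorCall(5pm) before DesignReview(7pm); Kickoff(3pm) before Postmortem(4pm); Postmortem(4pm) before Sync(6pm); Postmortem(4pm) before VendorCall(5pm); Retro(1pm) before Postmortem(4pm); max 1 per slot (cap 1).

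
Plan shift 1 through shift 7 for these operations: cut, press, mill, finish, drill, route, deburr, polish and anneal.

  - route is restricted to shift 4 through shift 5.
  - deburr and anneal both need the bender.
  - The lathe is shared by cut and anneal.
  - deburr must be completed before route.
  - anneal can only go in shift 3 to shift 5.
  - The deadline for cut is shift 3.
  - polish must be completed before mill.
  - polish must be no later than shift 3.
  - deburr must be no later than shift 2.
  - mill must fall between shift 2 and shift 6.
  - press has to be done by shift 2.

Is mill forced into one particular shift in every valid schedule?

mill can be shift 2 (e.g. route -> shift 4; mill -> shift 2; press -> shift 1; drill -> shift 1; anneal -> shift 3; cut -> shift 1; finish -> shift 1; polish -> shift 1; deburr -> shift 1) or shift 3 (e.g. cut=shift 1; drill=shift 1; deburr=shift 1; mill=shift 3; press=shift 1; anneal=shift 3; polish=shift 1; finish=shift 1; route=shift 4).

No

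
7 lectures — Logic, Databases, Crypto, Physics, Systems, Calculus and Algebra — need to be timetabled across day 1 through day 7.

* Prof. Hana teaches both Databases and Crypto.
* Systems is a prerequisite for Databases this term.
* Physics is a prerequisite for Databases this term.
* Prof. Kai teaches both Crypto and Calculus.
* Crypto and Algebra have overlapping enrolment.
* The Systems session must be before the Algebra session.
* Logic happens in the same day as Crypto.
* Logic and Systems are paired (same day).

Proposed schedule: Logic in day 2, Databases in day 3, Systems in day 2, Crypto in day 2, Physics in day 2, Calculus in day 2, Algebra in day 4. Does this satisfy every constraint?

No. Prof. Kai teaches both Crypto and Calculus is not satisfied.

Logic happens in the same day as Crypto — holds.
Logic and Systems are paired (same day) — holds.
Prof. Hana teaches both Databases and Crypto — holds.
Systems is a prerequisite for Databases this term — holds.
Prof. Kai teaches both Crypto and Calculus — violated.
The Systems session must be before the Algebra session — holds.
Physics is a prerequisite for Databases this term — holds.
Crypto and Algebra have overlapping enrolment — holds.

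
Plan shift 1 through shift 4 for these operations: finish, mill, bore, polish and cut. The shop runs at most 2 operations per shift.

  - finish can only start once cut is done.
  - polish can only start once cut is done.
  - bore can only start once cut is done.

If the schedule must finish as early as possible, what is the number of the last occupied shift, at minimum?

The precedence chain requires at least 2 distinct shifts.
With at most 2 per shift and 5 operations, at least 3 shifts are needed.
3 works (last occupied shift: shift 3): for example polish in shift 3, mill in shift 1, bore in shift 2, cut in shift 1, finish in shift 2.

shift 3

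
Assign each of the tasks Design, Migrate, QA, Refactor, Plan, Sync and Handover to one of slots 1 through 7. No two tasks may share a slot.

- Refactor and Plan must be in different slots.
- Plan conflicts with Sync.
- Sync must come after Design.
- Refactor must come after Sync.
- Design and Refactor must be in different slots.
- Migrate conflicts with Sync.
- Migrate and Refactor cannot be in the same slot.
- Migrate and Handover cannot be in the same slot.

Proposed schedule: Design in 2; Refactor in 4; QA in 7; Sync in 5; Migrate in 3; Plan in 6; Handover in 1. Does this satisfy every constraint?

Migrate conflicts with Sync — holds.
Migrate and Refactor cannot be in the same slot — holds.
Sync must come after Design — holds.
Refactor and Plan must be in different slots — holds.
Refactor must come after Sync — violated.
Migrate and Handover cannot be in the same slot — holds.
Design and Refactor must be in different slots — holds.
Plan conflicts with Sync — holds.
No two tasks may share a slot — holds.

No — it violates: Refactor must come after Sync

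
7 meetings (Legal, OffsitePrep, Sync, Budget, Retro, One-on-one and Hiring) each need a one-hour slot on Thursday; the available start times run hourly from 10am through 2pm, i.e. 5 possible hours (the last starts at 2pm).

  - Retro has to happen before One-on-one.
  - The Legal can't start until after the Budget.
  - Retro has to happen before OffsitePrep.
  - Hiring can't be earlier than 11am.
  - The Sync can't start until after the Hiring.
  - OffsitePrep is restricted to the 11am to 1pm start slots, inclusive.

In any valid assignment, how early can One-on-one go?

Precedence pushes One-on-one to at least 11am.
One-on-one at 11am is achievable: Budget=10am; Sync=12pm; Retro=10am; One-on-one=11am; Legal=11am; OffsitePrep=11am; Hiring=11am.

11am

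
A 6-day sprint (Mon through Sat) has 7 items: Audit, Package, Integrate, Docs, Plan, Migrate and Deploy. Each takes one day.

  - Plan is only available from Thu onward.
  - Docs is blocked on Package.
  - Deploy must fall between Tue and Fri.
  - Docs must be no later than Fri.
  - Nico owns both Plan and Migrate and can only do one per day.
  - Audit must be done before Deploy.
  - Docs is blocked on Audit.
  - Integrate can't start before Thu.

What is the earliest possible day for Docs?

Precedence pushes Docs to at least Tue; Docs's own window allows nothing later than Fri.
Docs at Tue is achievable: Migrate=Mon; Package=Mon; Plan=Thu; Deploy=Tue; Integrate=Thu; Audit=Mon; Docs=Tue.

Tue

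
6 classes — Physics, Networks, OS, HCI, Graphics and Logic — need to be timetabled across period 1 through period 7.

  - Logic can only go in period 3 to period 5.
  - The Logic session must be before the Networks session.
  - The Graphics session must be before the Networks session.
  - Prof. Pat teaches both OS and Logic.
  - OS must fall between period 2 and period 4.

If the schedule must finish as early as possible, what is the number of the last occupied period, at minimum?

4

The precedence chain requires at least 2 distinct periods.
Propagating the time windows through the other constraints, Networks can't land before period 4, so the schedule must run through at least period 4.
4 works (last occupied period: period 4): for example HCI in period 1, Networks in period 4, Logic in period 3, OS in period 2, Graphics in period 1, Physics in period 1.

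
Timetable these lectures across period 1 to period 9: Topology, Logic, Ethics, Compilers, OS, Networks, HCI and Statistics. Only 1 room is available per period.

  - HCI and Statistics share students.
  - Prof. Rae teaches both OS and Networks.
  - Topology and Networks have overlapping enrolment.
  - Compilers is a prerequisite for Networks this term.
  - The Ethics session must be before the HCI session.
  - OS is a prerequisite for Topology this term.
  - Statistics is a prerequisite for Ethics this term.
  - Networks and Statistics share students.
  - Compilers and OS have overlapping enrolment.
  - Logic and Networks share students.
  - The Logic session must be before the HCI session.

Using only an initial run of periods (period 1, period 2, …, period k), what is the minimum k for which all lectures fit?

The precedence chain requires at least 3 distinct periods.
With at most 1 per period and 8 lectures, at least 8 periods are needed.
8 works (last occupied period: period 8): for example Networks in period 8; HCI in period 4; Ethics in period 2; OS in period 5; Statistics in period 1; Topology in period 6; Compilers in period 7; Logic in period 3.

8 periods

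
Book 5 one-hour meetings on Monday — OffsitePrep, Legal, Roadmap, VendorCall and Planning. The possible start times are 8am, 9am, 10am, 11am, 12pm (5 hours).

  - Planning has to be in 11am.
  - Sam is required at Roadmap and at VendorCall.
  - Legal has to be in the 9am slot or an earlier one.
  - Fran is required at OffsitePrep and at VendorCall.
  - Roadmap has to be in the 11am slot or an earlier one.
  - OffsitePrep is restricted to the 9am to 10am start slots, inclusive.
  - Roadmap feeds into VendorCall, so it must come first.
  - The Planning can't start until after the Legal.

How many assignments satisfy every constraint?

Splitting on OffsitePrep: it can be 9am (18), 10am (16). Listing each branch's schedules as (Legal, Roadmap, VendorCall, Planning):
OffsitePrep=9am: (8am,8am,10am,11am) (8am,8am,11am,11am) (8am,8am,12pm,11am) (8am,9am,10am,11am) (8am,9am,11am,11am) (8am,9am,12pm,11am) (8am,10am,11am,11am) (8am,10am,12pm,11am) (8am,11am,12pm,11am) (9am,8am,10am,11am) (9am,8am,11am,11am) (9am,8am,12pm,11am) (9am,9am,10am,11am) (9am,9am,11am,11am) (9am,9am,12pm,11am) (9am,10am,11am,11am) (9am,10am,12pm,11am) (9am,11am,12pm,11am) — 18.
OffsitePrep=10am: (8am,8am,9am,11am) (8am,8am,11am,11am) (8am,8am,12pm,11am) (8am,9am,11am,11am) (8am,9am,12pm,11am) (8am,10am,11am,11am) (8am,10am,12pm,11am) (8am,11am,12pm,11am) (9am,8am,9am,11am) (9am,8am,11am,11am) (9am,8am,12pm,11am) (9am,9am,11am,11am) (9am,9am,12pm,11am) (9am,10am,11am,11am) (9am,10am,12pm,11am) (9am,11am,12pm,11am) — 16.
Summing: 18 + 16 = 34.

34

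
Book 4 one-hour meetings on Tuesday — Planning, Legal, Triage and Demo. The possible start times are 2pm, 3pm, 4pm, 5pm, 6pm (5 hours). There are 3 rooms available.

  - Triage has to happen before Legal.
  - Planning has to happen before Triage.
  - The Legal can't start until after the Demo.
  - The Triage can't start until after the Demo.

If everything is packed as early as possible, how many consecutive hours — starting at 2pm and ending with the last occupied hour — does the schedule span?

The precedence chain requires at least 3 distinct hours.
With at most 3 per hour and 4 meetings, at least 2 hours are needed.
3 works (last occupied hour: 4pm): for example Demo=2pm; Triage=3pm; Planning=2pm; Legal=4pm.

3 hours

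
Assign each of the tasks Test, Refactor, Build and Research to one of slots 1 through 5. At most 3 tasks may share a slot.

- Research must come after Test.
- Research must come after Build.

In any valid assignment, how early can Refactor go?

1

Refactor at 1 is achievable: Refactor in 1, Test in 1, Research in 2, Build in 1.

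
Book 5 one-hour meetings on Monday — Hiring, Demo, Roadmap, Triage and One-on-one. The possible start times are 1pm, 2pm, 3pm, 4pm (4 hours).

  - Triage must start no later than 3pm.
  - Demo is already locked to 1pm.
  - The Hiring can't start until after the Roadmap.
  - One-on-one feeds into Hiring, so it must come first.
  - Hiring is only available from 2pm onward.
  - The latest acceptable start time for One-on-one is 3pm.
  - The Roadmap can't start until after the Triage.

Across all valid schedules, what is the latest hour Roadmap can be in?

3pm

Precedence pushes Roadmap to at least 2pm; downstream work caps Roadmap at 3pm.
Roadmap at 3pm is achievable: Triage in 1pm, One-on-one in 1pm, Demo in 1pm, Roadmap in 3pm, Hiring in 4pm.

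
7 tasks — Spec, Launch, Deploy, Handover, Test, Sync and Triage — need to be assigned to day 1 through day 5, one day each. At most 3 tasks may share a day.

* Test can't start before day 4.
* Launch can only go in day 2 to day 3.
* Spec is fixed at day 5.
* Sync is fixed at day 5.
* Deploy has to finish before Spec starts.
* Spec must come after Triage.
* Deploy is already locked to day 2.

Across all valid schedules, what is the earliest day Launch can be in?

Launch is available from day 2; Launch's own window allows nothing later than day 3.
Launch at day 2 is achievable: Deploy in day 2; Launch in day 2; Spec in day 5; Sync in day 5; Handover in day 1; Triage in day 1; Test in day 4.

day 2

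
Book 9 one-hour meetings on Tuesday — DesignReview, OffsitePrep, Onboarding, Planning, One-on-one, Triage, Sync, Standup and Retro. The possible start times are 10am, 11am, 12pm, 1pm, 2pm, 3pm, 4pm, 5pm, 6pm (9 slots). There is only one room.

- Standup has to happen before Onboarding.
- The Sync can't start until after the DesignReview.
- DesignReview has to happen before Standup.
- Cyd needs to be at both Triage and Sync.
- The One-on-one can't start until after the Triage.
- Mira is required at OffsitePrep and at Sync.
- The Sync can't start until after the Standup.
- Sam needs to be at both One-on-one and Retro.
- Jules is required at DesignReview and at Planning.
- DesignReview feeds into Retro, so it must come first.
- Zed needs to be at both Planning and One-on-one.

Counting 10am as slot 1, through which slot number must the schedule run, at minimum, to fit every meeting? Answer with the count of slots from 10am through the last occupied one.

9 slots

The precedence chain requires at least 3 distinct slots.
With at most 1 per slot and 9 meetings, at least 9 slots are needed.
9 works (last occupied slot: 6pm): for example Triage=2pm, One-on-one=3pm, Standup=11am, OffsitePrep=5pm, DesignReview=10am, Onboarding=1pm, Retro=4pm, Planning=6pm, Sync=12pm.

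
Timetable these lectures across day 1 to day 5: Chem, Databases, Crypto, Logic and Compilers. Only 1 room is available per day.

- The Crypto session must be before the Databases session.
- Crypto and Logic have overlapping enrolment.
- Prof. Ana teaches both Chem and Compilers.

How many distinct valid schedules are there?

60

Splitting on Chem: it can be day 1 (12), day 2 (12), day 3 (12), day 4 (12), day 5 (12). Listing each branch's schedules as (Databases, Crypto, Logic, Compilers) by day number:
Chem=day 1: (3,2,4,5) (3,2,5,4) (4,2,3,5) (4,2,5,3) (4,3,2,5) (4,3,5,2) (5,2,3,4) (5,2,4,3) (5,3,2,4) (5,3,4,2) (5,4,2,3) (5,4,3,2) — 12.
Chem=day 2: (3,1,4,5) (3,1,5,4) (4,1,3,5) (4,1,5,3) (4,3,1,5) (4,3,5,1) (5,1,3,4) (5,1,4,3) (5,3,1,4) (5,3,4,1) (5,4,1,3) (5,4,3,1) — 12.
Chem=day 3: (2,1,4,5) (2,1,5,4) (4,1,2,5) (4,1,5,2) (4,2,1,5) (4,2,5,1) (5,1,2,4) (5,1,4,2) (5,2,1,4) (5,2,4,1) (5,4,1,2) (5,4,2,1) — 12.
Chem=day 4: (2,1,3,5) (2,1,5,3) (3,1,2,5) (3,1,5,2) (3,2,1,5) (3,2,5,1) (5,1,2,3) (5,1,3,2) (5,2,1,3) (5,2,3,1) (5,3,1,2) (5,3,2,1) — 12.
Chem=day 5: (2,1,3,4) (2,1,4,3) (3,1,2,4) (3,1,4,2) (3,2,1,4) (3,2,4,1) (4,1,2,3) (4,1,3,2) (4,2,1,3) (4,2,3,1) (4,3,1,2) (4,3,2,1) — 12.
Summing: 12 + 12 + 12 + 12 + 12 = 60.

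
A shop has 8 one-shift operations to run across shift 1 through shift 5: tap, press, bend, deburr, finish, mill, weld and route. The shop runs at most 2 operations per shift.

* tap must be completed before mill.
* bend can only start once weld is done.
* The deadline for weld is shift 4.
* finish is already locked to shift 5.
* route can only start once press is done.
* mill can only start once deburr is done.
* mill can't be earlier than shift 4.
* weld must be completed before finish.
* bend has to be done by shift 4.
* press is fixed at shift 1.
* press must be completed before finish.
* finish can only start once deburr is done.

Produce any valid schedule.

finish=shift 5; bend=shift 2; route=shift 3; weld=shift 1; press=shift 1; mill=shift 4; deburr=shift 2; tap=shift 3

Checking: weld(shift 1) before bend(shift 2); tap(shift 3) before mill(shift 4); deburr(shift 2) before mill(shift 4); press(shift 1) before finish(shift 5); press(shift 1) before route(shift 3); weld(shift 1) before finish(shift 5); deburr(shift 2) before finish(shift 5); bend=shift 2 in [shift 1,shift 4]; press=shift 1 in [shift 1,shift 1]; weld=shift 1 in [shift 1,shift 4]; finish=shift 5 in [shift 5,shift 5]; mill=shift 4 in [shift 4,shift 5]; max 2 per shift (cap 2).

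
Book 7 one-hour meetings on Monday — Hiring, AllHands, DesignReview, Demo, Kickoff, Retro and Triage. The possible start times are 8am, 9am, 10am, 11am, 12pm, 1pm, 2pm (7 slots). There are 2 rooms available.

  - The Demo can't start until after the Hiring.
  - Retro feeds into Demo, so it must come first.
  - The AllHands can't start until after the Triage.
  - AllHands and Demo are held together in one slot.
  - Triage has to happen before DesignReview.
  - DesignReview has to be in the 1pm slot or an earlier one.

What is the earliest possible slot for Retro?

Downstream work caps Retro at 1pm.
Retro at 8am is achievable: Hiring in 9am, Demo in 10am, DesignReview in 9am, Retro in 8am, Kickoff in 11am, Triage in 8am, AllHands in 10am.

8am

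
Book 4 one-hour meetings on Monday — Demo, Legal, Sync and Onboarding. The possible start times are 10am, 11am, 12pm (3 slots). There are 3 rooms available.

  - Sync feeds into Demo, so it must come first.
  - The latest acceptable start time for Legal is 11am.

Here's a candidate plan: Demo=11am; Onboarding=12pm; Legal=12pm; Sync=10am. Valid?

No — it violates: The latest acceptable start time for Legal is 11am

There are 3 rooms available — holds.
Sync feeds into Demo, so it must come first — holds.
The latest acceptable start time for Legal is 11am — violated.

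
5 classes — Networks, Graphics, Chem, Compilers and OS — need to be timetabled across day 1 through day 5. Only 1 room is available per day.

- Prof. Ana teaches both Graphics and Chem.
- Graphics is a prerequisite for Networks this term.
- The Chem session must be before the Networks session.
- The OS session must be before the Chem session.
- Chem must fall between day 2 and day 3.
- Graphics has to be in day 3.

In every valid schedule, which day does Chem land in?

Chem's window is day 2–day 3.
Graphics is fixed at day 3, and Chem can't share a day with Graphics.
So Chem must be day 2.

day 2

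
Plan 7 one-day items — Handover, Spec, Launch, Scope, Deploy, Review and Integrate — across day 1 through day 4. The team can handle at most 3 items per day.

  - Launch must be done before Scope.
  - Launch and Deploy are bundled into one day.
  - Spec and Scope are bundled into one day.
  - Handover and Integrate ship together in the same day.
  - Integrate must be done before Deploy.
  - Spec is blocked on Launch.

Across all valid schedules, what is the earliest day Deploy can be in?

day 2

Precedence pushes Deploy to at least day 2; Deploy must be in the same day as Launch, which can't be after day 3, so Deploy is at most day 3.
Deploy at day 2 is achievable: Spec in day 3, Deploy in day 2, Scope in day 3, Handover in day 1, Integrate in day 1, Review in day 1, Launch in day 2.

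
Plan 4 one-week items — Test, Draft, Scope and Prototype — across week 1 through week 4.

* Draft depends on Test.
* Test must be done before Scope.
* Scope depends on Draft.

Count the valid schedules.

16

Splitting on Test: it can be week 1 (12), week 2 (4). Listing each branch's schedules as (Draft, Scope, Prototype) by week number:
Test=week 1: (2,3,1) (2,3,2) (2,3,3) (2,3,4) (2,4,1) (2,4,2) (2,4,3) (2,4,4) (3,4,1) (3,4,2) (3,4,3) (3,4,4) — 12.
Test=week 2: (3,4,1) (3,4,2) (3,4,3) (3,4,4) — 4.
Summing: 12 + 4 = 16.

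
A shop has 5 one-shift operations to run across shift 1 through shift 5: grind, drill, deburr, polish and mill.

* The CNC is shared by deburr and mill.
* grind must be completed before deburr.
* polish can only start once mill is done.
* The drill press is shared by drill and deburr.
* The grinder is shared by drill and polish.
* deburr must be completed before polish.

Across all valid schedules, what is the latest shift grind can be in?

shift 3

Downstream work caps grind at shift 3.
grind at shift 3 is achievable: grind in shift 3; polish in shift 5; mill in shift 1; drill in shift 1; deburr in shift 4.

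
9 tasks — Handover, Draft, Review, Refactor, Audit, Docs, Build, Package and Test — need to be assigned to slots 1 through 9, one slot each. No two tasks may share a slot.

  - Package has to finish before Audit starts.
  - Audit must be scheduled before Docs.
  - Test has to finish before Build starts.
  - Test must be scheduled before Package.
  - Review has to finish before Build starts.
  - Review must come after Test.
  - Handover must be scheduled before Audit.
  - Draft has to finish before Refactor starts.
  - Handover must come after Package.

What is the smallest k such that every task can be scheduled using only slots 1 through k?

9 slots

The precedence chain requires at least 5 distinct slots.
With at most 1 per slot and 9 tasks, at least 9 slots are needed.
9 works (last occupied slot: 9): for example Draft -> 7; Package -> 2; Review -> 5; Docs -> 9; Audit -> 4; Refactor -> 8; Handover -> 3; Build -> 6; Test -> 1.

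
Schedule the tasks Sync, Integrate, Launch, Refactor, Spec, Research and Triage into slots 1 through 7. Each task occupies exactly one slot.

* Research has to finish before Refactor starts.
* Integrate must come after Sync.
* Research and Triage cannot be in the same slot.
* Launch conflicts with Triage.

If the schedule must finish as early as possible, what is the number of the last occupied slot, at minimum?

2

The precedence chain requires at least 2 distinct slots.
2 works (last occupied slot: 2): for example Spec -> 1, Research -> 1, Triage -> 2, Launch -> 1, Sync -> 1, Refactor -> 2, Integrate -> 2.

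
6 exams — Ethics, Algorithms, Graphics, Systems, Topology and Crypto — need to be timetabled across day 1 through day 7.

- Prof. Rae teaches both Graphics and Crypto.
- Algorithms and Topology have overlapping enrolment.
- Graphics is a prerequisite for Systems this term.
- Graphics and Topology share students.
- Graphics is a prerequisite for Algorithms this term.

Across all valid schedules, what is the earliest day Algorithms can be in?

day 2

Precedence pushes Algorithms to at least day 2.
Algorithms at day 2 is achievable: Graphics in day 1, Algorithms in day 2, Topology in day 3, Ethics in day 1, Crypto in day 2, Systems in day 2.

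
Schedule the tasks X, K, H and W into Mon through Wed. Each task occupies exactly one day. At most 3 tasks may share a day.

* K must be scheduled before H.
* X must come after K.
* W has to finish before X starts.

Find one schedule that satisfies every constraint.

X -> Tue, K -> Mon, H -> Tue, W -> Mon

Checking: K(Mon) before H(Tue); W(Mon) before X(Tue); K(Mon) before X(Tue); max 2 per day (cap 3).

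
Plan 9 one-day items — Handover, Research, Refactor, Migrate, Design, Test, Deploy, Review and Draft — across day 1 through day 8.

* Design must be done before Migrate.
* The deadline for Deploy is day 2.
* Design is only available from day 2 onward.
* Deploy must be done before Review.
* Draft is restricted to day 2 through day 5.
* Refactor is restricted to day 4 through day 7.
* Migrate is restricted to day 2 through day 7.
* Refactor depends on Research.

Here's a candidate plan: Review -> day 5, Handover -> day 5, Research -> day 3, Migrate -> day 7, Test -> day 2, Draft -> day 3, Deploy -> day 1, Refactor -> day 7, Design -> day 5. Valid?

Valid

The deadline for Deploy is day 2 — holds.
Deploy must be done before Review — holds.
Refactor depends on Research — holds.
Design is only available from day 2 onward — holds.
Migrate is restricted to day 2 through day 7 — holds.
Design must be done before Migrate — holds.
Refactor is restricted to day 4 through day 7 — holds.
Draft is restricted to day 2 through day 5 — holds.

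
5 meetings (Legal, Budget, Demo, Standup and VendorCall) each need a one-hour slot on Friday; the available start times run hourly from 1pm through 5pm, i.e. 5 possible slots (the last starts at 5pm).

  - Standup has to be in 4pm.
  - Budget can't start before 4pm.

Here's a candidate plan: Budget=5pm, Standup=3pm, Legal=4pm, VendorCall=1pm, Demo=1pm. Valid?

No — it violates: Standup has to be in 4pm

Budget can't start before 4pm — holds.
Standup has to be in 4pm — violated.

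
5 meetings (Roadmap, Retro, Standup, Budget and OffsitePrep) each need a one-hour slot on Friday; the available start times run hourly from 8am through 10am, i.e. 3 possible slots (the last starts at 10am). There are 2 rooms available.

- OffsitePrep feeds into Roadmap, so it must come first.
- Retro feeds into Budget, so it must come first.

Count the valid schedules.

15

Splitting on Roadmap: it can be 9am (5), 10am (10). Listing each branch's schedules as (Retro, Standup, Budget, OffsitePrep):
Roadmap=9am: (8am,9am,10am,8am) (8am,10am,9am,8am) (8am,10am,10am,8am) (9am,8am,10am,8am) (9am,10am,10am,8am) — 5.
Roadmap=10am: (8am,8am,9am,9am) (8am,8am,10am,9am) (8am,9am,9am,8am) (8am,9am,10am,8am) (8am,9am,10am,9am) (8am,10am,9am,8am) (8am,10am,9am,9am) (9am,8am,10am,8am) (9am,8am,10am,9am) (9am,9am,10am,8am) — 10.
Summing: 5 + 10 = 15.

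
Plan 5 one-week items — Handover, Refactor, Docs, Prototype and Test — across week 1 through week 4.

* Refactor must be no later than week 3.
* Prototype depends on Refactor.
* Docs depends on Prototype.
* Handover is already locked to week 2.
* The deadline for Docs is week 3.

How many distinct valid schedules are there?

4

Enumerating: Test in week 1, Handover in week 2, Refactor in week 1, Prototype in week 2, Docs in week 3 | Refactor=week 1; Docs=week 3; Test=week 2; Handover=week 2; Prototype=week 2 | Prototype in week 2; Handover in week 2; Refactor in week 1; Docs in week 3; Test in week 3 | Prototype=week 2, Docs=week 3, Refactor=week 1, Test=week 4, Handover=week 2.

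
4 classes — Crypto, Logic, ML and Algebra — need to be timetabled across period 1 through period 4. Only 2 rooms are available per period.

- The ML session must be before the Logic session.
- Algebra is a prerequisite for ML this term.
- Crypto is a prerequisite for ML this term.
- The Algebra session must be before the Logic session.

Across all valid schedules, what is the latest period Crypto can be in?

Downstream work caps Crypto at period 2.
Crypto at period 2 is achievable: Algebra=period 1, Crypto=period 2, ML=period 3, Logic=period 4.

period 2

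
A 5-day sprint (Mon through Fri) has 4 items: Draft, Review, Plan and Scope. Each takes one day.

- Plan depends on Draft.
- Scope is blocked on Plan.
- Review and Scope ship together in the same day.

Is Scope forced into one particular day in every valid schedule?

No

Scope can be Wed (e.g. Plan -> Tue; Scope -> Wed; Review -> Wed; Draft -> Mon) or Thu (e.g. Review -> Thu; Plan -> Tue; Draft -> Mon; Scope -> Thu).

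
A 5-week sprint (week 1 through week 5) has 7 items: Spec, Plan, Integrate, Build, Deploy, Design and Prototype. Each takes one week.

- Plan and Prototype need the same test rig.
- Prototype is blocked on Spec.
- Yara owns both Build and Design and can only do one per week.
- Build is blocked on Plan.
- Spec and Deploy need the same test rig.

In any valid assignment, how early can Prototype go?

Precedence pushes Prototype to at least week 2.
Prototype at week 2 is achievable: Build in week 2; Plan in week 1; Deploy in week 2; Design in week 1; Prototype in week 2; Spec in week 1; Integrate in week 1.

week 2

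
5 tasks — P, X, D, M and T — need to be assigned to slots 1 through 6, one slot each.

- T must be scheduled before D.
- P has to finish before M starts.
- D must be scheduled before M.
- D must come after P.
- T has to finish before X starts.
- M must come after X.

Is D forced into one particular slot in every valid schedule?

D can be 2 (e.g. P in 1, T in 1, D in 2, M in 3, X in 2) or 3 (e.g. M=4, X=2, D=3, P=1, T=1).

No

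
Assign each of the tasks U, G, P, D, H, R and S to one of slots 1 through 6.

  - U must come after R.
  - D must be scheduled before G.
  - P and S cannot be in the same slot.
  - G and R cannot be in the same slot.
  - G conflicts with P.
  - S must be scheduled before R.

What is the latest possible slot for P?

6

P at 6 is achievable: D in 1; U in 3; G in 3; S in 1; P in 6; H in 1; R in 2.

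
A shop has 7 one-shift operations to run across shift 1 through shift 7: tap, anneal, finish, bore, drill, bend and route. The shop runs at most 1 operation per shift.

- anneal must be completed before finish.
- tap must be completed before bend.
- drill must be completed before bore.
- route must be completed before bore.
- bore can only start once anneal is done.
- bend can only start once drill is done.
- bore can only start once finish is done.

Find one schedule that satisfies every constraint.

anneal -> shift 1; finish -> shift 2; bend -> shift 7; tap -> shift 6; bore -> shift 5; route -> shift 4; drill -> shift 3

Checking: tap(shift 6) before bend(shift 7); anneal(shift 1) before finish(shift 2); route(shift 4) before bore(shift 5); drill(shift 3) before bore(shift 5); finish(shift 2) before bore(shift 5); anneal(shift 1) before bore(shift 5); drill(shift 3) before bend(shift 7); max 1 per shift (cap 1).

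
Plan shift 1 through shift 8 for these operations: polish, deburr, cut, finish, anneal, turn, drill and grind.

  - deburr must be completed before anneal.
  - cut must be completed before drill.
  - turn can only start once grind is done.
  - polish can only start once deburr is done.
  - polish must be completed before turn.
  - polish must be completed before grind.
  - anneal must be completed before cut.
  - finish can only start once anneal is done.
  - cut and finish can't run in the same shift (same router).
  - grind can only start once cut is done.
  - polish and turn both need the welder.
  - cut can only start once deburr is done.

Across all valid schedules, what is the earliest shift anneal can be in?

shift 2

Precedence pushes anneal to at least shift 2; downstream work caps anneal at shift 5.
anneal at shift 2 is achievable: deburr in shift 1, finish in shift 4, turn in shift 5, anneal in shift 2, grind in shift 4, polish in shift 2, cut in shift 3, drill in shift 4.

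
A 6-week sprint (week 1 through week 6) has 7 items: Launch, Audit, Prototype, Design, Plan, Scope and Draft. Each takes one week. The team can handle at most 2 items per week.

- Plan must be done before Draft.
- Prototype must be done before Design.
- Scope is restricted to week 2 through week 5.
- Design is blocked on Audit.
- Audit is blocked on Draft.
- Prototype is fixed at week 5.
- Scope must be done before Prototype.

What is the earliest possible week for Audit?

week 3

Precedence pushes Audit to at least week 3; downstream work caps Audit at week 5.
Audit at week 3 is achievable: Audit in week 3; Prototype in week 5; Draft in week 2; Plan in week 1; Launch in week 1; Design in week 6; Scope in week 2.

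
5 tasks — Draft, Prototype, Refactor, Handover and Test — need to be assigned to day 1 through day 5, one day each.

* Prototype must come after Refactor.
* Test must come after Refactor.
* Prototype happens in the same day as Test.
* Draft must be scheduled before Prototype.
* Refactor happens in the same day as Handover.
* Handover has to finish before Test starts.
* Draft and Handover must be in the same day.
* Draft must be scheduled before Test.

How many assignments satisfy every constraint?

Splitting on Draft: it can be day 1 (4), day 2 (3), day 3 (2), day 4 (1). Listing each branch's schedules as (Prototype, Refactor, Handover, Test) by day number:
Draft=day 1: (2,1,1,2) (3,1,1,3) (4,1,1,4) (5,1,1,5) — 4.
Draft=day 2: (3,2,2,3) (4,2,2,4) (5,2,2,5) — 3.
Draft=day 3: (4,3,3,4) (5,3,3,5) — 2.
Draft=day 4: (5,4,4,5) — 1.
Summing: 4 + 3 + 2 + 1 = 10.

10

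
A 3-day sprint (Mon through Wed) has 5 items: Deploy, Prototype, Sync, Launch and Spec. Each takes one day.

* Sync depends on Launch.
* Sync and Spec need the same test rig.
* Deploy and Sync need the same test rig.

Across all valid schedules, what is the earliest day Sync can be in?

Tue

Precedence pushes Sync to at least Tue.
Sync at Tue is achievable: Spec -> Mon, Sync -> Tue, Prototype -> Mon, Deploy -> Mon, Launch -> Mon.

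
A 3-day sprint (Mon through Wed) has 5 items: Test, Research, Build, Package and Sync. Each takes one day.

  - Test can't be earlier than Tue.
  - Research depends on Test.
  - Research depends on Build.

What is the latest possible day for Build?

Downstream work caps Build at Tue.
Build at Tue is achievable: Research -> Wed, Sync -> Mon, Build -> Tue, Package -> Mon, Test -> Tue.

Tue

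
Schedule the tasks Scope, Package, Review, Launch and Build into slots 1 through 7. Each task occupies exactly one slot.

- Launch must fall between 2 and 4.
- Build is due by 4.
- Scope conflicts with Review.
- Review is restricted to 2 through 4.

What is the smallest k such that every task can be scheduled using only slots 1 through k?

Review can't be placed before 2, so the schedule must run through at least slot 2.
2 works (last occupied slot: 2): for example Package in 1, Review in 2, Launch in 2, Build in 1, Scope in 1.

2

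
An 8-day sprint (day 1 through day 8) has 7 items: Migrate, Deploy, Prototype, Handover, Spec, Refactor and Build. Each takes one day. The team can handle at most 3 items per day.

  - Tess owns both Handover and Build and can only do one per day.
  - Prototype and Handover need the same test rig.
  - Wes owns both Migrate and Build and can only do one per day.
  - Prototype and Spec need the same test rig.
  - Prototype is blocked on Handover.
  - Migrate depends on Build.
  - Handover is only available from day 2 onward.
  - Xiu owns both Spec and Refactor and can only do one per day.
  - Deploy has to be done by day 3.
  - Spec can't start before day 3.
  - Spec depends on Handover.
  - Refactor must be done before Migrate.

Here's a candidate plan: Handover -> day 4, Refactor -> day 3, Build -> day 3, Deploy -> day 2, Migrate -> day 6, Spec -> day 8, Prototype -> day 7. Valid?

Yes

Prototype and Spec need the same test rig — holds.
Spec can't start before day 3 — holds.
Prototype and Handover need the same test rig — holds.
Migrate depends on Build — holds.
Tess owns both Handover and Build and can only do one per day — holds.
Handover is only available from day 2 onward — holds.
Wes owns both Migrate and Build and can only do one per day — holds.
Xiu owns both Spec and Refactor and can only do one per day — holds.
Refactor must be done before Migrate — holds.
The team can handle at most 3 items per day — holds.
Deploy has to be done by day 3 — holds.
Prototype is blocked on Handover — holds.
Spec depends on Handover — holds.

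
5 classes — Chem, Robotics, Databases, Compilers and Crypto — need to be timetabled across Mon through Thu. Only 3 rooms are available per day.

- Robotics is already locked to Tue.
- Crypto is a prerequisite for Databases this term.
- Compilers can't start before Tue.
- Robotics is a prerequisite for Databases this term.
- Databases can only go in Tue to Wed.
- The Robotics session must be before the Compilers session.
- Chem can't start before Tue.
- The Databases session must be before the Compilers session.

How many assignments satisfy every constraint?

Splitting on Chem: it can be Tue (2), Wed (2), Thu (2). Listing each branch's schedules as (Robotics, Databases, Compilers, Crypto):
Chem=Tue: (Tue,Wed,Thu,Mon) (Tue,Wed,Thu,Tue) — 2.
Chem=Wed: (Tue,Wed,Thu,Mon) (Tue,Wed,Thu,Tue) — 2.
Chem=Thu: (Tue,Wed,Thu,Mon) (Tue,Wed,Thu,Tue) — 2.
Summing: 2 + 2 + 2 = 6.

6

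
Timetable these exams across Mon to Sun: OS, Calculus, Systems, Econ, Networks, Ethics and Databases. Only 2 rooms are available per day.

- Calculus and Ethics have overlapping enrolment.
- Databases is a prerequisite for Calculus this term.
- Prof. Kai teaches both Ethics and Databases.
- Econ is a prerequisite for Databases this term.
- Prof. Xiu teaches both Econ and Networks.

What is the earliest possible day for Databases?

Tue

Precedence pushes Databases to at least Tue; downstream work caps Databases at Sat.
Databases at Tue is achievable: Networks in Wed; Ethics in Thu; Econ in Mon; Databases in Tue; OS in Mon; Systems in Tue; Calculus in Wed.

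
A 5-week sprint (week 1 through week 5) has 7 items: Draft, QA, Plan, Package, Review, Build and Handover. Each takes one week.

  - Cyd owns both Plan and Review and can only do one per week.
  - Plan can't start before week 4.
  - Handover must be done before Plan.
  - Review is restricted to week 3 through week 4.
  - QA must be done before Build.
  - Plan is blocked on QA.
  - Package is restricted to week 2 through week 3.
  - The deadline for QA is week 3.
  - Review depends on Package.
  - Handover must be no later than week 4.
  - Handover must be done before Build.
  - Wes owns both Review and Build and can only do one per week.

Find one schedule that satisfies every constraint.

Build in week 2, QA in week 1, Handover in week 1, Plan in week 4, Package in week 2, Review in week 3, Draft in week 1

Checking: Package(week 2) before Review(week 3); Handover(week 1) before Plan(week 4); QA(week 1) before Plan(week 4); Handover(week 1) before Build(week 2); QA(week 1) before Build(week 2); Plan(week 4) != Review(week 3); Review(week 3) != Build(week 2); Review=week 3 in [week 3,week 4]; Package=week 2 in [week 2,week 3]; QA=week 1 in [week 1,week 3]; Handover=week 1 in [week 1,week 4]; Plan=week 4 in [week 4,week 5].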